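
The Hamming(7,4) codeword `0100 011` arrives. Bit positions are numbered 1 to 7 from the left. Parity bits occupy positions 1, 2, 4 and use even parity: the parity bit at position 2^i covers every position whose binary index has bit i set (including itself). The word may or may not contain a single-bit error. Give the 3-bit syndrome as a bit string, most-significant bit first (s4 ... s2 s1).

011

s1: b1⊕b3⊕b5⊕b7 = 0⊕0⊕0⊕1 = 1
s2: b2⊕b3⊕b6⊕b7 = 1⊕0⊕1⊕1 = 1
s4: b4⊕b5⊕b6⊕b7 = 0⊕0⊕1⊕1 = 0
Syndrome (s4...s1) = 011 → position 3.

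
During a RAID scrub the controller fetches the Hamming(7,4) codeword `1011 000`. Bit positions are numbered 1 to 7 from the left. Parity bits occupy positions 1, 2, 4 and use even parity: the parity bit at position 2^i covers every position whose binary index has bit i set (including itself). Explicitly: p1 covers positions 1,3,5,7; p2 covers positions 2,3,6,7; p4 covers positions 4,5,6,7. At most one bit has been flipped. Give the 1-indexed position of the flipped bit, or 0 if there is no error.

s1: b1⊕b3⊕b5⊕b7 = 1⊕1⊕0⊕0 = 0
s2: b2⊕b3⊕b6⊕b7 = 0⊕1⊕0⊕0 = 1
s4: b4⊕b5⊕b6⊕b7 = 1⊕0⊕0⊕0 = 1
Syndrome (s4...s1) = 110 → position 6.

6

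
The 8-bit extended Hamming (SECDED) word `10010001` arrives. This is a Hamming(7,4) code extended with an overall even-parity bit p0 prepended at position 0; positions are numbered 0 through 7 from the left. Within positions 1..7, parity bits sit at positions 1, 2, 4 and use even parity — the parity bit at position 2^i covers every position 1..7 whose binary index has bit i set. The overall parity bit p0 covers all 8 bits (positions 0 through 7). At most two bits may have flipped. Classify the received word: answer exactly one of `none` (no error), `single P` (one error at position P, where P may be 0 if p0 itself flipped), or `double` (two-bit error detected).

single 4

s1: b1⊕b3⊕b5⊕b7 = 0⊕1⊕0⊕1 = 0
s2: b2⊕b3⊕b6⊕b7 = 0⊕1⊕0⊕1 = 0
s4: b4⊕b5⊕b6⊕b7 = 0⊕0⊕0⊕1 = 1
Syndrome (s4...s1) = 100 → position 4.
Overall parity (XOR of all 8 bits, including p0): 1⊕0⊕0⊕1⊕0⊕0⊕0⊕1 = 1
Overall=1, syndrome position=4 → single-bit error at position 4.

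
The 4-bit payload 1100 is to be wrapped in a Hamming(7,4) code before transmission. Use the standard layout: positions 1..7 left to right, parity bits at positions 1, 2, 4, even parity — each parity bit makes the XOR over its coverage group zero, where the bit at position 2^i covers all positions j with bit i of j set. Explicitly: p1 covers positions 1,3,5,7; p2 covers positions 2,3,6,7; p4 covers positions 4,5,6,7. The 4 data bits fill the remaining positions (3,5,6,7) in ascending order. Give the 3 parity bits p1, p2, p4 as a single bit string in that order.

Place data bits at non-power-of-two positions: b3=1, b5=1, b6=0, b7=0.
p1 = XOR of data positions {3,5,7} = 1⊕1⊕0 = 0
p2 = XOR of data positions {3,6,7} = 1⊕0⊕0 = 1
p4 = XOR of data positions {5,6,7} = 1⊕0⊕0 = 1
Parity bits p1,p2,p4 = 011

011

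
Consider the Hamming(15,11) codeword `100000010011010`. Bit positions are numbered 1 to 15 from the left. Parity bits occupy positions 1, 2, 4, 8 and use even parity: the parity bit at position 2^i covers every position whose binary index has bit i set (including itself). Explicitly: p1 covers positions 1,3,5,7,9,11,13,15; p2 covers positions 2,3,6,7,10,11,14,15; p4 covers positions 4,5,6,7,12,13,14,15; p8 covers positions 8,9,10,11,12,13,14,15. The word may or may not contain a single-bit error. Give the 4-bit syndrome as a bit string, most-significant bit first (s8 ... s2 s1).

s1: b1⊕b3⊕b5⊕b7⊕b9⊕b11⊕b13⊕b15 = 1⊕0⊕0⊕0⊕0⊕1⊕0⊕0 = 0
s2: b2⊕b3⊕b6⊕b7⊕b10⊕b11⊕b14⊕b15 = 0⊕0⊕0⊕0⊕0⊕1⊕1⊕0 = 0
s4: b4⊕b5⊕b6⊕b7⊕b12⊕b13⊕b14⊕b15 = 0⊕0⊕0⊕0⊕1⊕0⊕1⊕0 = 0
s8: b8⊕b9⊕b10⊕b11⊕b12⊕b13⊕b14⊕b15 = 1⊕0⊕0⊕1⊕1⊕0⊕1⊕0 = 0
Syndrome (s8...s1) = 0000 → position 0 (no error).

0000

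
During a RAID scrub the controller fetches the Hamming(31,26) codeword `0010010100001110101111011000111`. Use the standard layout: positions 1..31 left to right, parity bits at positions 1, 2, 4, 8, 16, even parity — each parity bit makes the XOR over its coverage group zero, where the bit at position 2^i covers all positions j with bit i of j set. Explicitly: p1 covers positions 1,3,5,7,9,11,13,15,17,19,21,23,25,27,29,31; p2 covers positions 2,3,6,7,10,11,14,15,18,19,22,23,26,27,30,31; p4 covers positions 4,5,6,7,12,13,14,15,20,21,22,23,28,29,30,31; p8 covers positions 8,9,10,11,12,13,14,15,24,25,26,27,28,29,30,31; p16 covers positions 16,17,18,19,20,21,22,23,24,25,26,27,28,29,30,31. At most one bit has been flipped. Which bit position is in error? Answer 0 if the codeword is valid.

9

s1: b1⊕b3⊕b5⊕b7⊕b9⊕b11⊕b13⊕b15⊕b17⊕b19⊕b21⊕b23⊕b25⊕b27⊕b29⊕b31 = 0⊕1⊕0⊕0⊕0⊕0⊕1⊕1⊕1⊕1⊕1⊕0⊕1⊕0⊕1⊕1 = 1
s2: b2⊕b3⊕b6⊕b7⊕b10⊕b11⊕b14⊕b15⊕b18⊕b19⊕b22⊕b23⊕b26⊕b27⊕b30⊕b31 = 0⊕1⊕1⊕0⊕0⊕0⊕1⊕1⊕0⊕1⊕1⊕0⊕0⊕0⊕1⊕1 = 0
s4: b4⊕b5⊕b6⊕b7⊕b12⊕b13⊕b14⊕b15⊕b20⊕b21⊕b22⊕b23⊕b28⊕b29⊕b30⊕b31 = 0⊕0⊕1⊕0⊕0⊕1⊕1⊕1⊕1⊕1⊕1⊕0⊕0⊕1⊕1⊕1 = 0
s8: b8⊕b9⊕b10⊕b11⊕b12⊕b13⊕b14⊕b15⊕b24⊕b25⊕b26⊕b27⊕b28⊕b29⊕b30⊕b31 = 1⊕0⊕0⊕0⊕0⊕1⊕1⊕1⊕1⊕1⊕0⊕0⊕0⊕1⊕1⊕1 = 1
s16: b16⊕b17⊕b18⊕b19⊕b20⊕b21⊕b22⊕b23⊕b24⊕b25⊕b26⊕b27⊕b28⊕b29⊕b30⊕b31 = 0⊕1⊕0⊕1⊕1⊕1⊕1⊕0⊕1⊕1⊕0⊕0⊕0⊕1⊕1⊕1 = 0
Syndrome (s16...s1) = 01001 → position 9.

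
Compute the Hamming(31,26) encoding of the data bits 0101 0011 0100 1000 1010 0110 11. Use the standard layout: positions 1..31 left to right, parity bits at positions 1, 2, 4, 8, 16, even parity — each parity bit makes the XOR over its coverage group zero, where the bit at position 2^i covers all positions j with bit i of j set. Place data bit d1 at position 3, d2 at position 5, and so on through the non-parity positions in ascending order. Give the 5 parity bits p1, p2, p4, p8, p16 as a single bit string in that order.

Place data bits at non-power-of-two positions: b3=0, b5=1, b6=0, b7=1, b9=0, b10=0, b11=1, b12=1, b13=0, b14=1, b15=0, b17=0, b18=1, b19=0, b20=0, b21=0, b22=1, b23=0, b24=1, b25=0, b26=0, b27=1, b28=1, b29=0, b30=1, b31=1.
p1 = XOR of data positions {3,5,7,9,11,13,15,17,19,21,23,25,27,29,31} = 0⊕1⊕1⊕0⊕1⊕0⊕0⊕0⊕0⊕0⊕0⊕0⊕1⊕0⊕1 = 1
p2 = XOR of data positions {3,6,7,10,11,14,15,18,19,22,23,26,27,30,31} = 0⊕0⊕1⊕0⊕1⊕1⊕0⊕1⊕0⊕1⊕0⊕0⊕1⊕1⊕1 = 0
p4 = XOR of data positions {5,6,7,12,13,14,15,20,21,22,23,28,29,30,31} = 1⊕0⊕1⊕1⊕0⊕1⊕0⊕0⊕0⊕1⊕0⊕1⊕0⊕1⊕1 = 0
p8 = XOR of data positions {9,10,11,12,13,14,15,24,25,26,27,28,29,30,31} = 0⊕0⊕1⊕1⊕0⊕1⊕0⊕1⊕0⊕0⊕1⊕1⊕0⊕1⊕1 = 0
p16 = XOR of data positions {17,18,19,20,21,22,23,24,25,26,27,28,29,30,31} = 0⊕1⊕0⊕0⊕0⊕1⊕0⊕1⊕0⊕0⊕1⊕1⊕0⊕1⊕1 = 1
Parity bits p1,p2,p4,p8,p16 = 10001

10001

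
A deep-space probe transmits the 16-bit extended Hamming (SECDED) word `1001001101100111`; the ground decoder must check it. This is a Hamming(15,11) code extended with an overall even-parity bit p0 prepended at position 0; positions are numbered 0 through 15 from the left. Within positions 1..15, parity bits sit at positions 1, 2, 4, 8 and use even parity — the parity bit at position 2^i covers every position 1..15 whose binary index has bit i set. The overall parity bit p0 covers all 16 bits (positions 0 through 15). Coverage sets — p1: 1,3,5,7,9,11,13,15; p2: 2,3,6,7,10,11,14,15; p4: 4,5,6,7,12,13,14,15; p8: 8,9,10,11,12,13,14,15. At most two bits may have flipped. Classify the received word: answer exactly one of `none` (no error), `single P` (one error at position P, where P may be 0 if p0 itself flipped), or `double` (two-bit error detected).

single 13

s1: b1⊕b3⊕b5⊕b7⊕b9⊕b11⊕b13⊕b15 = 0⊕1⊕0⊕1⊕1⊕0⊕1⊕1 = 1
s2: b2⊕b3⊕b6⊕b7⊕b10⊕b11⊕b14⊕b15 = 0⊕1⊕1⊕1⊕1⊕0⊕1⊕1 = 0
s4: b4⊕b5⊕b6⊕b7⊕b12⊕b13⊕b14⊕b15 = 0⊕0⊕1⊕1⊕0⊕1⊕1⊕1 = 1
s8: b8⊕b9⊕b10⊕b11⊕b12⊕b13⊕b14⊕b15 = 0⊕1⊕1⊕0⊕0⊕1⊕1⊕1 = 1
Syndrome (s8...s1) = 1101 → position 13.
Overall parity (XOR of all 16 bits, including p0): 1⊕0⊕0⊕1⊕0⊕0⊕1⊕1⊕0⊕1⊕1⊕0⊕0⊕1⊕1⊕1 = 1
Overall=1, syndrome position=13 → single-bit error at position 13.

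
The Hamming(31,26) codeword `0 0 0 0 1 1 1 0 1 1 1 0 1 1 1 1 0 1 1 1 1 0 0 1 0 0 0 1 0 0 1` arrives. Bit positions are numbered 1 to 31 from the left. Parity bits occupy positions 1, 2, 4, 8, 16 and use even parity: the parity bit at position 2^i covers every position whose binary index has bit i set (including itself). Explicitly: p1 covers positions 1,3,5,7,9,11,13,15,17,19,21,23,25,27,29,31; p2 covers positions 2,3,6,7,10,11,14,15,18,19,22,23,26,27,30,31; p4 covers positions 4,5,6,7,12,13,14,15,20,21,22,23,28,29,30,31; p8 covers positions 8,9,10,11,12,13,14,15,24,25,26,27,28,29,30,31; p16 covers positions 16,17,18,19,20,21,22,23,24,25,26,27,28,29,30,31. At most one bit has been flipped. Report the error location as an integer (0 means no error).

11

s1: b1⊕b3⊕b5⊕b7⊕b9⊕b11⊕b13⊕b15⊕b17⊕b19⊕b21⊕b23⊕b25⊕b27⊕b29⊕b31 = 0⊕0⊕1⊕1⊕1⊕1⊕1⊕1⊕0⊕1⊕1⊕0⊕0⊕0⊕0⊕1 = 1
s2: b2⊕b3⊕b6⊕b7⊕b10⊕b11⊕b14⊕b15⊕b18⊕b19⊕b22⊕b23⊕b26⊕b27⊕b30⊕b31 = 0⊕0⊕1⊕1⊕1⊕1⊕1⊕1⊕1⊕1⊕0⊕0⊕0⊕0⊕0⊕1 = 1
s4: b4⊕b5⊕b6⊕b7⊕b12⊕b13⊕b14⊕b15⊕b20⊕b21⊕b22⊕b23⊕b28⊕b29⊕b30⊕b31 = 0⊕1⊕1⊕1⊕0⊕1⊕1⊕1⊕1⊕1⊕0⊕0⊕1⊕0⊕0⊕1 = 0
s8: b8⊕b9⊕b10⊕b11⊕b12⊕b13⊕b14⊕b15⊕b24⊕b25⊕b26⊕b27⊕b28⊕b29⊕b30⊕b31 = 0⊕1⊕1⊕1⊕0⊕1⊕1⊕1⊕1⊕0⊕0⊕0⊕1⊕0⊕0⊕1 = 1
s16: b16⊕b17⊕b18⊕b19⊕b20⊕b21⊕b22⊕b23⊕b24⊕b25⊕b26⊕b27⊕b28⊕b29⊕b30⊕b31 = 1⊕0⊕1⊕1⊕1⊕1⊕0⊕0⊕1⊕0⊕0⊕0⊕1⊕0⊕0⊕1 = 0
Syndrome (s16...s1) = 01011 → position 11.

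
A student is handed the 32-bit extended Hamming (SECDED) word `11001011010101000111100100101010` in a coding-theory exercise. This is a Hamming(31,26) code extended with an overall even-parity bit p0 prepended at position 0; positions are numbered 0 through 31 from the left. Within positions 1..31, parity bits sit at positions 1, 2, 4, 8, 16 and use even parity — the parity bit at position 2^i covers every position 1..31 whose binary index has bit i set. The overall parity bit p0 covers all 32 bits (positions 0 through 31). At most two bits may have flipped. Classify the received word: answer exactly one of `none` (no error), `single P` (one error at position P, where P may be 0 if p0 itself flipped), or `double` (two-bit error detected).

none

s1: b1⊕b3⊕b5⊕b7⊕b9⊕b11⊕b13⊕b15⊕b17⊕b19⊕b21⊕b23⊕b25⊕b27⊕b29⊕b31 = 1⊕0⊕0⊕1⊕1⊕1⊕1⊕0⊕1⊕1⊕0⊕1⊕0⊕0⊕0⊕0 = 0
s2: b2⊕b3⊕b6⊕b7⊕b10⊕b11⊕b14⊕b15⊕b18⊕b19⊕b22⊕b23⊕b26⊕b27⊕b30⊕b31 = 0⊕0⊕1⊕1⊕0⊕1⊕0⊕0⊕1⊕1⊕0⊕1⊕1⊕0⊕1⊕0 = 0
s4: b4⊕b5⊕b6⊕b7⊕b12⊕b13⊕b14⊕b15⊕b20⊕b21⊕b22⊕b23⊕b28⊕b29⊕b30⊕b31 = 1⊕0⊕1⊕1⊕0⊕1⊕0⊕0⊕1⊕0⊕0⊕1⊕1⊕0⊕1⊕0 = 0
s8: b8⊕b9⊕b10⊕b11⊕b12⊕b13⊕b14⊕b15⊕b24⊕b25⊕b26⊕b27⊕b28⊕b29⊕b30⊕b31 = 0⊕1⊕0⊕1⊕0⊕1⊕0⊕0⊕0⊕0⊕1⊕0⊕1⊕0⊕1⊕0 = 0
s16: b16⊕b17⊕b18⊕b19⊕b20⊕b21⊕b22⊕b23⊕b24⊕b25⊕b26⊕b27⊕b28⊕b29⊕b30⊕b31 = 0⊕1⊕1⊕1⊕1⊕0⊕0⊕1⊕0⊕0⊕1⊕0⊕1⊕0⊕1⊕0 = 0
Syndrome (s16...s1) = 00000 → position 0 (no error).
Overall parity (XOR of all 32 bits, including p0): 1⊕1⊕0⊕0⊕1⊕0⊕1⊕1⊕0⊕1⊕0⊕1⊕0⊕1⊕0⊕0⊕0⊕1⊕1⊕1⊕1⊕0⊕0⊕1⊕0⊕0⊕1⊕0⊕1⊕0⊕1⊕0 = 0
Overall=0, syndrome position=0 → no error.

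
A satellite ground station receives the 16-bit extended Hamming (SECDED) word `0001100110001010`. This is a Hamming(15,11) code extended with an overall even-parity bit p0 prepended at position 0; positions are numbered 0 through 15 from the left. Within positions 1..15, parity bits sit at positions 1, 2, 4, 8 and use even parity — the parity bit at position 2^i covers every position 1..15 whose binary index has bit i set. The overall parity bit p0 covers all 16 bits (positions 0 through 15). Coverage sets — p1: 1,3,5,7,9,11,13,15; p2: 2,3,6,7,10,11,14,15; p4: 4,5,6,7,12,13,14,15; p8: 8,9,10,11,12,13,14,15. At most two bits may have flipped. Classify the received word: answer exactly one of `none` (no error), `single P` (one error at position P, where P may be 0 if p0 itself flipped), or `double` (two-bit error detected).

double

s1: b1⊕b3⊕b5⊕b7⊕b9⊕b11⊕b13⊕b15 = 0⊕1⊕0⊕1⊕0⊕0⊕0⊕0 = 0
s2: b2⊕b3⊕b6⊕b7⊕b10⊕b11⊕b14⊕b15 = 0⊕1⊕0⊕1⊕0⊕0⊕1⊕0 = 1
s4: b4⊕b5⊕b6⊕b7⊕b12⊕b13⊕b14⊕b15 = 1⊕0⊕0⊕1⊕1⊕0⊕1⊕0 = 0
s8: b8⊕b9⊕b10⊕b11⊕b12⊕b13⊕b14⊕b15 = 1⊕0⊕0⊕0⊕1⊕0⊕1⊕0 = 1
Syndrome (s8...s1) = 1010 → position 10.
Overall parity (XOR of all 16 bits, including p0): 0⊕0⊕0⊕1⊕1⊕0⊕0⊕1⊕1⊕0⊕0⊕0⊕1⊕0⊕1⊕0 = 0
Overall=0, syndrome position=10 → double-bit error detected (uncorrectable).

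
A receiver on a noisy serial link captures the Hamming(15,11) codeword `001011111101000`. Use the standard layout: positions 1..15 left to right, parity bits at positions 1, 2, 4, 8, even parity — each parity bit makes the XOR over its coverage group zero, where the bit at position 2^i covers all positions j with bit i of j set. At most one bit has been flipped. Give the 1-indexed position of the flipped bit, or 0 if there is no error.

0

s1: b1⊕b3⊕b5⊕b7⊕b9⊕b11⊕b13⊕b15 = 0⊕1⊕1⊕1⊕1⊕0⊕0⊕0 = 0
s2: b2⊕b3⊕b6⊕b7⊕b10⊕b11⊕b14⊕b15 = 0⊕1⊕1⊕1⊕1⊕0⊕0⊕0 = 0
s4: b4⊕b5⊕b6⊕b7⊕b12⊕b13⊕b14⊕b15 = 0⊕1⊕1⊕1⊕1⊕0⊕0⊕0 = 0
s8: b8⊕b9⊕b10⊕b11⊕b12⊕b13⊕b14⊕b15 = 1⊕1⊕1⊕0⊕1⊕0⊕0⊕0 = 0
Syndrome (s8...s1) = 0000 → position 0 (no error).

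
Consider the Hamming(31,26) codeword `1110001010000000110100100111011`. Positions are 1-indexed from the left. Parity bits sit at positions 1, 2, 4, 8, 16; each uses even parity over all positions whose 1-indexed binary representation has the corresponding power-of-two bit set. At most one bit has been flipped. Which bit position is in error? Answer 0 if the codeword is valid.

s1: b1⊕b3⊕b5⊕b7⊕b9⊕b11⊕b13⊕b15⊕b17⊕b19⊕b21⊕b23⊕b25⊕b27⊕b29⊕b31 = 1⊕1⊕0⊕1⊕1⊕0⊕0⊕0⊕1⊕0⊕0⊕1⊕0⊕1⊕0⊕1 = 0
s2: b2⊕b3⊕b6⊕b7⊕b10⊕b11⊕b14⊕b15⊕b18⊕b19⊕b22⊕b23⊕b26⊕b27⊕b30⊕b31 = 1⊕1⊕0⊕1⊕0⊕0⊕0⊕0⊕1⊕0⊕0⊕1⊕1⊕1⊕1⊕1 = 1
s4: b4⊕b5⊕b6⊕b7⊕b12⊕b13⊕b14⊕b15⊕b20⊕b21⊕b22⊕b23⊕b28⊕b29⊕b30⊕b31 = 0⊕0⊕0⊕1⊕0⊕0⊕0⊕0⊕1⊕0⊕0⊕1⊕1⊕0⊕1⊕1 = 0
s8: b8⊕b9⊕b10⊕b11⊕b12⊕b13⊕b14⊕b15⊕b24⊕b25⊕b26⊕b27⊕b28⊕b29⊕b30⊕b31 = 0⊕1⊕0⊕0⊕0⊕0⊕0⊕0⊕0⊕0⊕1⊕1⊕1⊕0⊕1⊕1 = 0
s16: b16⊕b17⊕b18⊕b19⊕b20⊕b21⊕b22⊕b23⊕b24⊕b25⊕b26⊕b27⊕b28⊕b29⊕b30⊕b31 = 0⊕1⊕1⊕0⊕1⊕0⊕0⊕1⊕0⊕0⊕1⊕1⊕1⊕0⊕1⊕1 = 1
Syndrome (s16...s1) = 10010 → position 18.

18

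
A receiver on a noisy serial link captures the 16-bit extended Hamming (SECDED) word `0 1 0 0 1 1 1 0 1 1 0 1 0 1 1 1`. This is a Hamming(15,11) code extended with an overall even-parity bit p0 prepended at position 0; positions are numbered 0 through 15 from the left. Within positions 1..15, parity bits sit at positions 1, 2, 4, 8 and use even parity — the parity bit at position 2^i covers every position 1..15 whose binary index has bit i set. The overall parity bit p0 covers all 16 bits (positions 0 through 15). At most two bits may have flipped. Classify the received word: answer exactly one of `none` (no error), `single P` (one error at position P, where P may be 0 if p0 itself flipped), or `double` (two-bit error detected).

s1: b1⊕b3⊕b5⊕b7⊕b9⊕b11⊕b13⊕b15 = 1⊕0⊕1⊕0⊕1⊕1⊕1⊕1 = 0
s2: b2⊕b3⊕b6⊕b7⊕b10⊕b11⊕b14⊕b15 = 0⊕0⊕1⊕0⊕0⊕1⊕1⊕1 = 0
s4: b4⊕b5⊕b6⊕b7⊕b12⊕b13⊕b14⊕b15 = 1⊕1⊕1⊕0⊕0⊕1⊕1⊕1 = 0
s8: b8⊕b9⊕b10⊕b11⊕b12⊕b13⊕b14⊕b15 = 1⊕1⊕0⊕1⊕0⊕1⊕1⊕1 = 0
Syndrome (s8...s1) = 0000 → position 0 (no error).
Overall parity (XOR of all 16 bits, including p0): 0⊕1⊕0⊕0⊕1⊕1⊕1⊕0⊕1⊕1⊕0⊕1⊕0⊕1⊕1⊕1 = 0
Overall=0, syndrome position=0 → no error.

none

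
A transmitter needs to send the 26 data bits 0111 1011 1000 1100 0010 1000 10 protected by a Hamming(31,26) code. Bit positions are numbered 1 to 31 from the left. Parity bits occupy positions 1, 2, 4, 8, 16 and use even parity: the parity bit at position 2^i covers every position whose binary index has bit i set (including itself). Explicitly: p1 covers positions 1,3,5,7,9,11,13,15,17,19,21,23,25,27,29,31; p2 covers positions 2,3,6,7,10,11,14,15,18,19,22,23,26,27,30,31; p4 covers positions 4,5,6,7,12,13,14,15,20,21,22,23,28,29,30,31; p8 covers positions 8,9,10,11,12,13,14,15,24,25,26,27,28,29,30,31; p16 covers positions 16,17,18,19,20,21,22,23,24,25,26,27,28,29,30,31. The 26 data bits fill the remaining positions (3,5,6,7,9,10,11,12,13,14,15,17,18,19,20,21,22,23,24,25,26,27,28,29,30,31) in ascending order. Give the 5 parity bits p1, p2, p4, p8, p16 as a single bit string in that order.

Place data bits at non-power-of-two positions: b3=0, b5=1, b6=1, b7=1, b9=1, b10=0, b11=1, b12=1, b13=1, b14=0, b15=0, b17=0, b18=1, b19=1, b20=0, b21=0, b22=0, b23=0, b24=1, b25=0, b26=1, b27=0, b28=0, b29=0, b30=1, b31=0.
p1 = XOR of data positions {3,5,7,9,11,13,15,17,19,21,23,25,27,29,31} = 0⊕1⊕1⊕1⊕1⊕1⊕0⊕0⊕1⊕0⊕0⊕0⊕0⊕0⊕0 = 0
p2 = XOR of data positions {3,6,7,10,11,14,15,18,19,22,23,26,27,30,31} = 0⊕1⊕1⊕0⊕1⊕0⊕0⊕1⊕1⊕0⊕0⊕1⊕0⊕1⊕0 = 1
p4 = XOR of data positions {5,6,7,12,13,14,15,20,21,22,23,28,29,30,31} = 1⊕1⊕1⊕1⊕1⊕0⊕0⊕0⊕0⊕0⊕0⊕0⊕0⊕1⊕0 = 0
p8 = XOR of data positions {9,10,11,12,13,14,15,24,25,26,27,28,29,30,31} = 1⊕0⊕1⊕1⊕1⊕0⊕0⊕1⊕0⊕1⊕0⊕0⊕0⊕1⊕0 = 1
p16 = XOR of data positions {17,18,19,20,21,22,23,24,25,26,27,28,29,30,31} = 0⊕1⊕1⊕0⊕0⊕0⊕0⊕1⊕0⊕1⊕0⊕0⊕0⊕1⊕0 = 1
Parity bits p1,p2,p4,p8,p16 = 01011

01011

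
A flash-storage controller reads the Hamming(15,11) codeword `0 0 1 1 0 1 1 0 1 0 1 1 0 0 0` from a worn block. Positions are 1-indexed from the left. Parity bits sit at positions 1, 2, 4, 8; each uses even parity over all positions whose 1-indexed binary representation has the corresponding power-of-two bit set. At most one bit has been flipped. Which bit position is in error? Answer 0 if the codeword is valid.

s1: b1⊕b3⊕b5⊕b7⊕b9⊕b11⊕b13⊕b15 = 0⊕1⊕0⊕1⊕1⊕1⊕0⊕0 = 0
s2: b2⊕b3⊕b6⊕b7⊕b10⊕b11⊕b14⊕b15 = 0⊕1⊕1⊕1⊕0⊕1⊕0⊕0 = 0
s4: b4⊕b5⊕b6⊕b7⊕b12⊕b13⊕b14⊕b15 = 1⊕0⊕1⊕1⊕1⊕0⊕0⊕0 = 0
s8: b8⊕b9⊕b10⊕b11⊕b12⊕b13⊕b14⊕b15 = 0⊕1⊕0⊕1⊕1⊕0⊕0⊕0 = 1
Syndrome (s8...s1) = 1000 → position 8.

8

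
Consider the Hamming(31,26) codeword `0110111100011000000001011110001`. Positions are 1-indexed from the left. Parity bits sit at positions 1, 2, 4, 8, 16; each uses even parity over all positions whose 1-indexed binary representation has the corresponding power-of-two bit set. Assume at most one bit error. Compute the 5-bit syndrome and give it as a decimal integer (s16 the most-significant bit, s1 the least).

s1: b1⊕b3⊕b5⊕b7⊕b9⊕b11⊕b13⊕b15⊕b17⊕b19⊕b21⊕b23⊕b25⊕b27⊕b29⊕b31 = 0⊕1⊕1⊕1⊕0⊕0⊕1⊕0⊕0⊕0⊕0⊕0⊕1⊕1⊕0⊕1 = 1
s2: b2⊕b3⊕b6⊕b7⊕b10⊕b11⊕b14⊕b15⊕b18⊕b19⊕b22⊕b23⊕b26⊕b27⊕b30⊕b31 = 1⊕1⊕1⊕1⊕0⊕0⊕0⊕0⊕0⊕0⊕1⊕0⊕1⊕1⊕0⊕1 = 0
s4: b4⊕b5⊕b6⊕b7⊕b12⊕b13⊕b14⊕b15⊕b20⊕b21⊕b22⊕b23⊕b28⊕b29⊕b30⊕b31 = 0⊕1⊕1⊕1⊕1⊕1⊕0⊕0⊕0⊕0⊕1⊕0⊕0⊕0⊕0⊕1 = 1
s8: b8⊕b9⊕b10⊕b11⊕b12⊕b13⊕b14⊕b15⊕b24⊕b25⊕b26⊕b27⊕b28⊕b29⊕b30⊕b31 = 1⊕0⊕0⊕0⊕1⊕1⊕0⊕0⊕1⊕1⊕1⊕1⊕0⊕0⊕0⊕1 = 0
s16: b16⊕b17⊕b18⊕b19⊕b20⊕b21⊕b22⊕b23⊕b24⊕b25⊕b26⊕b27⊕b28⊕b29⊕b30⊕b31 = 0⊕0⊕0⊕0⊕0⊕0⊕1⊕0⊕1⊕1⊕1⊕1⊕0⊕0⊕0⊕1 = 0
Syndrome (s16...s1) = 00101 → position 5.

5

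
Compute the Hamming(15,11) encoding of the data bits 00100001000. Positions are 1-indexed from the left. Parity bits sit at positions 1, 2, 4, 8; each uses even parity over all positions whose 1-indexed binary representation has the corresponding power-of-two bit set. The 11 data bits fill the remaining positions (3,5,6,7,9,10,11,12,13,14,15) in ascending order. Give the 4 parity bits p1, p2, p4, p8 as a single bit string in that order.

0101

Place data bits at non-power-of-two positions: b3=0, b5=0, b6=1, b7=0, b9=0, b10=0, b11=0, b12=1, b13=0, b14=0, b15=0.
p1 = XOR of data positions {3,5,7,9,11,13,15} = 0⊕0⊕0⊕0⊕0⊕0⊕0 = 0
p2 = XOR of data positions {3,6,7,10,11,14,15} = 0⊕1⊕0⊕0⊕0⊕0⊕0 = 1
p4 = XOR of data positions {5,6,7,12,13,14,15} = 0⊕1⊕0⊕1⊕0⊕0⊕0 = 0
p8 = XOR of data positions {9,10,11,12,13,14,15} = 0⊕0⊕0⊕1⊕0⊕0⊕0 = 1
Parity bits p1,p2,p4,p8 = 0101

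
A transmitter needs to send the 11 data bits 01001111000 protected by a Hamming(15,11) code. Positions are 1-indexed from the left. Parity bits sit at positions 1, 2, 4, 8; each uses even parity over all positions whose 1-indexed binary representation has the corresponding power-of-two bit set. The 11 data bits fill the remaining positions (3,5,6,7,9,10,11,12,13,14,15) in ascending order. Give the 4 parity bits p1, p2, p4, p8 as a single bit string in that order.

1000

Place data bits at non-power-of-two positions: b3=0, b5=1, b6=0, b7=0, b9=1, b10=1, b11=1, b12=1, b13=0, b14=0, b15=0.
p1 = XOR of data positions {3,5,7,9,11,13,15} = 0⊕1⊕0⊕1⊕1⊕0⊕0 = 1
p2 = XOR of data positions {3,6,7,10,11,14,15} = 0⊕0⊕0⊕1⊕1⊕0⊕0 = 0
p4 = XOR of data positions {5,6,7,12,13,14,15} = 1⊕0⊕0⊕1⊕0⊕0⊕0 = 0
p8 = XOR of data positions {9,10,11,12,13,14,15} = 1⊕1⊕1⊕1⊕0⊕0⊕0 = 0
Parity bits p1,p2,p4,p8 = 1000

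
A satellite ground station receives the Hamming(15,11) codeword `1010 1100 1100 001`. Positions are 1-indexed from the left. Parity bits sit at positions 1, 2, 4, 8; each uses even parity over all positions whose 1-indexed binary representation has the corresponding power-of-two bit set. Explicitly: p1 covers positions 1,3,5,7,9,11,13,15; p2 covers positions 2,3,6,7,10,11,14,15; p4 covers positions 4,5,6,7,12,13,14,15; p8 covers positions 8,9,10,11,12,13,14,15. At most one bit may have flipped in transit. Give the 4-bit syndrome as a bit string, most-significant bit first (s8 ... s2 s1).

1101

s1: b1⊕b3⊕b5⊕b7⊕b9⊕b11⊕b13⊕b15 = 1⊕1⊕1⊕0⊕1⊕0⊕0⊕1 = 1
s2: b2⊕b3⊕b6⊕b7⊕b10⊕b11⊕b14⊕b15 = 0⊕1⊕1⊕0⊕1⊕0⊕0⊕1 = 0
s4: b4⊕b5⊕b6⊕b7⊕b12⊕b13⊕b14⊕b15 = 0⊕1⊕1⊕0⊕0⊕0⊕0⊕1 = 1
s8: b8⊕b9⊕b10⊕b11⊕b12⊕b13⊕b14⊕b15 = 0⊕1⊕1⊕0⊕0⊕0⊕0⊕1 = 1
Syndrome (s8...s1) = 1101 → position 13.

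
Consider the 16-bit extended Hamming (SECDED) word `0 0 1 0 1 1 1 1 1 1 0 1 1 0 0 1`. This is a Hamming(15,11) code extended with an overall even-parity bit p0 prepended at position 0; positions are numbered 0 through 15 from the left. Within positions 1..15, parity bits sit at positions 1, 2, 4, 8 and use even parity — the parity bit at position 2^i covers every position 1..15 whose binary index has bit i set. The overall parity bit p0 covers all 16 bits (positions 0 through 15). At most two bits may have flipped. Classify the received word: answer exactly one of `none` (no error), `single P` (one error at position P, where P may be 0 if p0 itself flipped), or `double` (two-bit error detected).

double

s1: b1⊕b3⊕b5⊕b7⊕b9⊕b11⊕b13⊕b15 = 0⊕0⊕1⊕1⊕1⊕1⊕0⊕1 = 1
s2: b2⊕b3⊕b6⊕b7⊕b10⊕b11⊕b14⊕b15 = 1⊕0⊕1⊕1⊕0⊕1⊕0⊕1 = 1
s4: b4⊕b5⊕b6⊕b7⊕b12⊕b13⊕b14⊕b15 = 1⊕1⊕1⊕1⊕1⊕0⊕0⊕1 = 0
s8: b8⊕b9⊕b10⊕b11⊕b12⊕b13⊕b14⊕b15 = 1⊕1⊕0⊕1⊕1⊕0⊕0⊕1 = 1
Syndrome (s8...s1) = 1011 → position 11.
Overall parity (XOR of all 16 bits, including p0): 0⊕0⊕1⊕0⊕1⊕1⊕1⊕1⊕1⊕1⊕0⊕1⊕1⊕0⊕0⊕1 = 0
Overall=0, syndrome position=11 → double-bit error detected (uncorrectable).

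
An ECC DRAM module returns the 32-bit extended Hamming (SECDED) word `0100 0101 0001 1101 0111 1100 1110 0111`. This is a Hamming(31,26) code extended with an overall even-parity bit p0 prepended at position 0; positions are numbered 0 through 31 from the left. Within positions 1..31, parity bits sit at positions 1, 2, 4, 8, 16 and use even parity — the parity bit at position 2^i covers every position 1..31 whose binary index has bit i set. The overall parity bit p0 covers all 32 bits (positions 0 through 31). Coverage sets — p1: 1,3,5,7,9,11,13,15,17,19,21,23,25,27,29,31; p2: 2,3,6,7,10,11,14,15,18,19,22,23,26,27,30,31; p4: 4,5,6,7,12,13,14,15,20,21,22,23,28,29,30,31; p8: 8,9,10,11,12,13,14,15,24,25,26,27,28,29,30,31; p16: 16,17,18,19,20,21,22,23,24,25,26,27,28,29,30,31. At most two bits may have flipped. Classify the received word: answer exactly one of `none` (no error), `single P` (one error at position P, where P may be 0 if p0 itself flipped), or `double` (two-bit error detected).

s1: b1⊕b3⊕b5⊕b7⊕b9⊕b11⊕b13⊕b15⊕b17⊕b19⊕b21⊕b23⊕b25⊕b27⊕b29⊕b31 = 1⊕0⊕1⊕1⊕0⊕1⊕1⊕1⊕1⊕1⊕1⊕0⊕1⊕0⊕1⊕1 = 0
s2: b2⊕b3⊕b6⊕b7⊕b10⊕b11⊕b14⊕b15⊕b18⊕b19⊕b22⊕b23⊕b26⊕b27⊕b30⊕b31 = 0⊕0⊕0⊕1⊕0⊕1⊕0⊕1⊕1⊕1⊕0⊕0⊕1⊕0⊕1⊕1 = 0
s4: b4⊕b5⊕b6⊕b7⊕b12⊕b13⊕b14⊕b15⊕b20⊕b21⊕b22⊕b23⊕b28⊕b29⊕b30⊕b31 = 0⊕1⊕0⊕1⊕1⊕1⊕0⊕1⊕1⊕1⊕0⊕0⊕0⊕1⊕1⊕1 = 0
s8: b8⊕b9⊕b10⊕b11⊕b12⊕b13⊕b14⊕b15⊕b24⊕b25⊕b26⊕b27⊕b28⊕b29⊕b30⊕b31 = 0⊕0⊕0⊕1⊕1⊕1⊕0⊕1⊕1⊕1⊕1⊕0⊕0⊕1⊕1⊕1 = 0
s16: b16⊕b17⊕b18⊕b19⊕b20⊕b21⊕b22⊕b23⊕b24⊕b25⊕b26⊕b27⊕b28⊕b29⊕b30⊕b31 = 0⊕1⊕1⊕1⊕1⊕1⊕0⊕0⊕1⊕1⊕1⊕0⊕0⊕1⊕1⊕1 = 1
Syndrome (s16...s1) = 10000 → position 16.
Overall parity (XOR of all 32 bits, including p0): 0⊕1⊕0⊕0⊕0⊕1⊕0⊕1⊕0⊕0⊕0⊕1⊕1⊕1⊕0⊕1⊕0⊕1⊕1⊕1⊕1⊕1⊕0⊕0⊕1⊕1⊕1⊕0⊕0⊕1⊕1⊕1 = 0
Overall=0, syndrome position=16 → double-bit error detected (uncorrectable).

double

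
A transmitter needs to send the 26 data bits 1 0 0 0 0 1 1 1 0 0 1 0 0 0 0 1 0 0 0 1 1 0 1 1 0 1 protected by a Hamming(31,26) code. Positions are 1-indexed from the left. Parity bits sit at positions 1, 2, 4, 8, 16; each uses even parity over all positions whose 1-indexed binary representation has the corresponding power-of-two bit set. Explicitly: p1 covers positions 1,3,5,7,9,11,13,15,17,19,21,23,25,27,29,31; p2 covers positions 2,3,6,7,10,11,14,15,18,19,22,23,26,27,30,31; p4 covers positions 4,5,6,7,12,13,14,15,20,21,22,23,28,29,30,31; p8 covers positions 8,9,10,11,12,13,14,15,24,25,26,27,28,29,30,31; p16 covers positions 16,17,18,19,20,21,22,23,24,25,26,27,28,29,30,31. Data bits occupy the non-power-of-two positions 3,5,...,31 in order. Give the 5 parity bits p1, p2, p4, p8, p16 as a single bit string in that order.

10010

Place data bits at non-power-of-two positions: b3=1, b5=0, b6=0, b7=0, b9=0, b10=1, b11=1, b12=1, b13=0, b14=0, b15=1, b17=0, b18=0, b19=0, b20=0, b21=1, b22=0, b23=0, b24=0, b25=1, b26=1, b27=0, b28=1, b29=1, b30=0, b31=1.
p1 = XOR of data positions {3,5,7,9,11,13,15,17,19,21,23,25,27,29,31} = 1⊕0⊕0⊕0⊕1⊕0⊕1⊕0⊕0⊕1⊕0⊕1⊕0⊕1⊕1 = 1
p2 = XOR of data positions {3,6,7,10,11,14,15,18,19,22,23,26,27,30,31} = 1⊕0⊕0⊕1⊕1⊕0⊕1⊕0⊕0⊕0⊕0⊕1⊕0⊕0⊕1 = 0
p4 = XOR of data positions {5,6,7,12,13,14,15,20,21,22,23,28,29,30,31} = 0⊕0⊕0⊕1⊕0⊕0⊕1⊕0⊕1⊕0⊕0⊕1⊕1⊕0⊕1 = 0
p8 = XOR of data positions {9,10,11,12,13,14,15,24,25,26,27,28,29,30,31} = 0⊕1⊕1⊕1⊕0⊕0⊕1⊕0⊕1⊕1⊕0⊕1⊕1⊕0⊕1 = 1
p16 = XOR of data positions {17,18,19,20,21,22,23,24,25,26,27,28,29,30,31} = 0⊕0⊕0⊕0⊕1⊕0⊕0⊕0⊕1⊕1⊕0⊕1⊕1⊕0⊕1 = 0
Parity bits p1,p2,p4,p8,p16 = 10010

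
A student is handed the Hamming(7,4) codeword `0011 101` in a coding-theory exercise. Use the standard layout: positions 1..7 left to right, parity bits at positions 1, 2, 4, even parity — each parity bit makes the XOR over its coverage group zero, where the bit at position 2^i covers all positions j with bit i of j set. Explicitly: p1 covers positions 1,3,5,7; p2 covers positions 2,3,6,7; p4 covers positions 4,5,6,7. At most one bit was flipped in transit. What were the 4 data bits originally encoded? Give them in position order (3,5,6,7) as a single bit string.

s1: b1⊕b3⊕b5⊕b7 = 0⊕1⊕1⊕1 = 1
s2: b2⊕b3⊕b6⊕b7 = 0⊕1⊕0⊕1 = 0
s4: b4⊕b5⊕b6⊕b7 = 1⊕1⊕0⊕1 = 1
Syndrome (s4...s1) = 101 → position 5.
Flip bit 5: corrected codeword = 0011001
Data bits at positions 3,5,6,7: 1001

1001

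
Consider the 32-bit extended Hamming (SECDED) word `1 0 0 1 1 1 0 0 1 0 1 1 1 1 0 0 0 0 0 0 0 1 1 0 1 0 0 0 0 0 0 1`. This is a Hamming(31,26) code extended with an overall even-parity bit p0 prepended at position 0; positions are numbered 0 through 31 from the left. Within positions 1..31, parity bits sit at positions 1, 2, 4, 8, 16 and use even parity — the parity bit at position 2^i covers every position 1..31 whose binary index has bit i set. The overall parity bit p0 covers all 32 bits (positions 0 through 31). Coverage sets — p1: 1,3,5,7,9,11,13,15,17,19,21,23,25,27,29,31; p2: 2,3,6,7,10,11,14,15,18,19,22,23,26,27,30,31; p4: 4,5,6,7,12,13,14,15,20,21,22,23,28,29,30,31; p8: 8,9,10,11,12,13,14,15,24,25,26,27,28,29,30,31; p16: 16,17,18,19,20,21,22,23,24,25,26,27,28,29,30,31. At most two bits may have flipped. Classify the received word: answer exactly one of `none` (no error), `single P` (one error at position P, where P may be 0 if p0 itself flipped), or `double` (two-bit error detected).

s1: b1⊕b3⊕b5⊕b7⊕b9⊕b11⊕b13⊕b15⊕b17⊕b19⊕b21⊕b23⊕b25⊕b27⊕b29⊕b31 = 0⊕1⊕1⊕0⊕0⊕1⊕1⊕0⊕0⊕0⊕1⊕0⊕0⊕0⊕0⊕1 = 0
s2: b2⊕b3⊕b6⊕b7⊕b10⊕b11⊕b14⊕b15⊕b18⊕b19⊕b22⊕b23⊕b26⊕b27⊕b30⊕b31 = 0⊕1⊕0⊕0⊕1⊕1⊕0⊕0⊕0⊕0⊕1⊕0⊕0⊕0⊕0⊕1 = 1
s4: b4⊕b5⊕b6⊕b7⊕b12⊕b13⊕b14⊕b15⊕b20⊕b21⊕b22⊕b23⊕b28⊕b29⊕b30⊕b31 = 1⊕1⊕0⊕0⊕1⊕1⊕0⊕0⊕0⊕1⊕1⊕0⊕0⊕0⊕0⊕1 = 1
s8: b8⊕b9⊕b10⊕b11⊕b12⊕b13⊕b14⊕b15⊕b24⊕b25⊕b26⊕b27⊕b28⊕b29⊕b30⊕b31 = 1⊕0⊕1⊕1⊕1⊕1⊕0⊕0⊕1⊕0⊕0⊕0⊕0⊕0⊕0⊕1 = 1
s16: b16⊕b17⊕b18⊕b19⊕b20⊕b21⊕b22⊕b23⊕b24⊕b25⊕b26⊕b27⊕b28⊕b29⊕b30⊕b31 = 0⊕0⊕0⊕0⊕0⊕1⊕1⊕0⊕1⊕0⊕0⊕0⊕0⊕0⊕0⊕1 = 0
Syndrome (s16...s1) = 01110 → position 14.
Overall parity (XOR of all 32 bits, including p0): 1⊕0⊕0⊕1⊕1⊕1⊕0⊕0⊕1⊕0⊕1⊕1⊕1⊕1⊕0⊕0⊕0⊕0⊕0⊕0⊕0⊕1⊕1⊕0⊕1⊕0⊕0⊕0⊕0⊕0⊕0⊕1 = 1
Overall=1, syndrome position=14 → single-bit error at position 14.

single 14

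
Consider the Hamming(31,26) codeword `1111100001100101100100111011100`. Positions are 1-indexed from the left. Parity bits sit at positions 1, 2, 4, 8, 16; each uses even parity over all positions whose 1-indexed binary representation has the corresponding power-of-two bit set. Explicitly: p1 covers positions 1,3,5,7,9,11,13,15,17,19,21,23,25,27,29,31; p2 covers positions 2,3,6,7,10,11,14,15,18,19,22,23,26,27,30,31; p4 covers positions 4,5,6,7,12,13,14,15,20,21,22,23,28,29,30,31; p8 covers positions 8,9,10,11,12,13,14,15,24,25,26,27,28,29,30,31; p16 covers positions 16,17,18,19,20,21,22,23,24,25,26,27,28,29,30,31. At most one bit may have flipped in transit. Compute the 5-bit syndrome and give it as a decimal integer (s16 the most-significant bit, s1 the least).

s1: b1⊕b3⊕b5⊕b7⊕b9⊕b11⊕b13⊕b15⊕b17⊕b19⊕b21⊕b23⊕b25⊕b27⊕b29⊕b31 = 1⊕1⊕1⊕0⊕0⊕1⊕0⊕0⊕1⊕0⊕0⊕1⊕1⊕1⊕1⊕0 = 1
s2: b2⊕b3⊕b6⊕b7⊕b10⊕b11⊕b14⊕b15⊕b18⊕b19⊕b22⊕b23⊕b26⊕b27⊕b30⊕b31 = 1⊕1⊕0⊕0⊕1⊕1⊕1⊕0⊕0⊕0⊕0⊕1⊕0⊕1⊕0⊕0 = 1
s4: b4⊕b5⊕b6⊕b7⊕b12⊕b13⊕b14⊕b15⊕b20⊕b21⊕b22⊕b23⊕b28⊕b29⊕b30⊕b31 = 1⊕1⊕0⊕0⊕0⊕0⊕1⊕0⊕1⊕0⊕0⊕1⊕1⊕1⊕0⊕0 = 1
s8: b8⊕b9⊕b10⊕b11⊕b12⊕b13⊕b14⊕b15⊕b24⊕b25⊕b26⊕b27⊕b28⊕b29⊕b30⊕b31 = 0⊕0⊕1⊕1⊕0⊕0⊕1⊕0⊕1⊕1⊕0⊕1⊕1⊕1⊕0⊕0 = 0
s16: b16⊕b17⊕b18⊕b19⊕b20⊕b21⊕b22⊕b23⊕b24⊕b25⊕b26⊕b27⊕b28⊕b29⊕b30⊕b31 = 1⊕1⊕0⊕0⊕1⊕0⊕0⊕1⊕1⊕1⊕0⊕1⊕1⊕1⊕0⊕0 = 1
Syndrome (s16...s1) = 10111 → position 23.

23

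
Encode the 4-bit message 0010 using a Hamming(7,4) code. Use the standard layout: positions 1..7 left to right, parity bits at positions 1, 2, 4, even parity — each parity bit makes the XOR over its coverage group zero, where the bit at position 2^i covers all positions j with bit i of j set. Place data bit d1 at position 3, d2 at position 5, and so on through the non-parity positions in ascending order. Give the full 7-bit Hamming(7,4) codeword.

0101010

Place data bits at non-power-of-two positions: b3=0, b5=0, b6=1, b7=0.
p1 = XOR of data positions {3,5,7} = 0⊕0⊕0 = 0
p2 = XOR of data positions {3,6,7} = 0⊕1⊕0 = 1
p4 = XOR of data positions {5,6,7} = 0⊕1⊕0 = 1
Codeword b1..b7 = 0101010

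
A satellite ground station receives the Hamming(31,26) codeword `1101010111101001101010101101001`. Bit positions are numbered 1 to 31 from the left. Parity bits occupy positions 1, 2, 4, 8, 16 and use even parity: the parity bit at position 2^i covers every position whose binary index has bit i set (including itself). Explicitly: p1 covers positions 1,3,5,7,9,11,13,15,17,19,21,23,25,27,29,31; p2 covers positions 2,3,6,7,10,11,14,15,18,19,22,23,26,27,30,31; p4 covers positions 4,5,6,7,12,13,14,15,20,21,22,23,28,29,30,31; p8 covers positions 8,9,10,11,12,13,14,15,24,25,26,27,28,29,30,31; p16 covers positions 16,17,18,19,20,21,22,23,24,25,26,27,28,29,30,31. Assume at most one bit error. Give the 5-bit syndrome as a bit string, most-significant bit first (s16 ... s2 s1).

11100

s1: b1⊕b3⊕b5⊕b7⊕b9⊕b11⊕b13⊕b15⊕b17⊕b19⊕b21⊕b23⊕b25⊕b27⊕b29⊕b31 = 1⊕0⊕0⊕0⊕1⊕1⊕1⊕0⊕1⊕1⊕1⊕1⊕1⊕0⊕0⊕1 = 0
s2: b2⊕b3⊕b6⊕b7⊕b10⊕b11⊕b14⊕b15⊕b18⊕b19⊕b22⊕b23⊕b26⊕b27⊕b30⊕b31 = 1⊕0⊕1⊕0⊕1⊕1⊕0⊕0⊕0⊕1⊕0⊕1⊕1⊕0⊕0⊕1 = 0
s4: b4⊕b5⊕b6⊕b7⊕b12⊕b13⊕b14⊕b15⊕b20⊕b21⊕b22⊕b23⊕b28⊕b29⊕b30⊕b31 = 1⊕0⊕1⊕0⊕0⊕1⊕0⊕0⊕0⊕1⊕0⊕1⊕1⊕0⊕0⊕1 = 1
s8: b8⊕b9⊕b10⊕b11⊕b12⊕b13⊕b14⊕b15⊕b24⊕b25⊕b26⊕b27⊕b28⊕b29⊕b30⊕b31 = 1⊕1⊕1⊕1⊕0⊕1⊕0⊕0⊕0⊕1⊕1⊕0⊕1⊕0⊕0⊕1 = 1
s16: b16⊕b17⊕b18⊕b19⊕b20⊕b21⊕b22⊕b23⊕b24⊕b25⊕b26⊕b27⊕b28⊕b29⊕b30⊕b31 = 1⊕1⊕0⊕1⊕0⊕1⊕0⊕1⊕0⊕1⊕1⊕0⊕1⊕0⊕0⊕1 = 1
Syndrome (s16...s1) = 11100 → position 28.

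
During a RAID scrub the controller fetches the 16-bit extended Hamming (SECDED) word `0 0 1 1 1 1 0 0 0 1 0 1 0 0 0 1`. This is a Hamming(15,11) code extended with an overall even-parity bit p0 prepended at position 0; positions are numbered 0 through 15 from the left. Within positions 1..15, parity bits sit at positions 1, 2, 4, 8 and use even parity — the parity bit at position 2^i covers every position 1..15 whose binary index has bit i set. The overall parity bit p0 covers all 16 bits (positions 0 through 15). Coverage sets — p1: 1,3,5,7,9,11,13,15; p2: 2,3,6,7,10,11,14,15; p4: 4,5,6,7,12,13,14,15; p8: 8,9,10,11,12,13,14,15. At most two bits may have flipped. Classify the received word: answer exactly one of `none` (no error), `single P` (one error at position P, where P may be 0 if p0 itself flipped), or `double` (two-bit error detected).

s1: b1⊕b3⊕b5⊕b7⊕b9⊕b11⊕b13⊕b15 = 0⊕1⊕1⊕0⊕1⊕1⊕0⊕1 = 1
s2: b2⊕b3⊕b6⊕b7⊕b10⊕b11⊕b14⊕b15 = 1⊕1⊕0⊕0⊕0⊕1⊕0⊕1 = 0
s4: b4⊕b5⊕b6⊕b7⊕b12⊕b13⊕b14⊕b15 = 1⊕1⊕0⊕0⊕0⊕0⊕0⊕1 = 1
s8: b8⊕b9⊕b10⊕b11⊕b12⊕b13⊕b14⊕b15 = 0⊕1⊕0⊕1⊕0⊕0⊕0⊕1 = 1
Syndrome (s8...s1) = 1101 → position 13.
Overall parity (XOR of all 16 bits, including p0): 0⊕0⊕1⊕1⊕1⊕1⊕0⊕0⊕0⊕1⊕0⊕1⊕0⊕0⊕0⊕1 = 1
Overall=1, syndrome position=13 → single-bit error at position 13.

single 13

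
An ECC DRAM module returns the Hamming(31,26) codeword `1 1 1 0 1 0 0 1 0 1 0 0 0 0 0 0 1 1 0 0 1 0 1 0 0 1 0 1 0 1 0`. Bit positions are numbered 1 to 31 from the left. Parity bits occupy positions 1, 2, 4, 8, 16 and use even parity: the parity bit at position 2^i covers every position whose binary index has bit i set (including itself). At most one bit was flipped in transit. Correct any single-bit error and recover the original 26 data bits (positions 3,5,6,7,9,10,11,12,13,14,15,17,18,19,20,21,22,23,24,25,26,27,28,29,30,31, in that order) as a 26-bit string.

s1: b1⊕b3⊕b5⊕b7⊕b9⊕b11⊕b13⊕b15⊕b17⊕b19⊕b21⊕b23⊕b25⊕b27⊕b29⊕b31 = 1⊕1⊕1⊕0⊕0⊕0⊕0⊕0⊕1⊕0⊕1⊕1⊕0⊕0⊕0⊕0 = 0
s2: b2⊕b3⊕b6⊕b7⊕b10⊕b11⊕b14⊕b15⊕b18⊕b19⊕b22⊕b23⊕b26⊕b27⊕b30⊕b31 = 1⊕1⊕0⊕0⊕1⊕0⊕0⊕0⊕1⊕0⊕0⊕1⊕1⊕0⊕1⊕0 = 1
s4: b4⊕b5⊕b6⊕b7⊕b12⊕b13⊕b14⊕b15⊕b20⊕b21⊕b22⊕b23⊕b28⊕b29⊕b30⊕b31 = 0⊕1⊕0⊕0⊕0⊕0⊕0⊕0⊕0⊕1⊕0⊕1⊕1⊕0⊕1⊕0 = 1
s8: b8⊕b9⊕b10⊕b11⊕b12⊕b13⊕b14⊕b15⊕b24⊕b25⊕b26⊕b27⊕b28⊕b29⊕b30⊕b31 = 1⊕0⊕1⊕0⊕0⊕0⊕0⊕0⊕0⊕0⊕1⊕0⊕1⊕0⊕1⊕0 = 1
s16: b16⊕b17⊕b18⊕b19⊕b20⊕b21⊕b22⊕b23⊕b24⊕b25⊕b26⊕b27⊕b28⊕b29⊕b30⊕b31 = 0⊕1⊕1⊕0⊕0⊕1⊕0⊕1⊕0⊕0⊕1⊕0⊕1⊕0⊕1⊕0 = 1
Syndrome (s16...s1) = 11110 → position 30.
Flip bit 30: corrected codeword = 1110100101000000110010100101000
Data bits at positions 3,5,6,7,9,10,11,12,13,14,15,17,18,19,20,21,22,23,24,25,26,27,28,29,30,31: 11000100000110010100101000

11000100000110010100101000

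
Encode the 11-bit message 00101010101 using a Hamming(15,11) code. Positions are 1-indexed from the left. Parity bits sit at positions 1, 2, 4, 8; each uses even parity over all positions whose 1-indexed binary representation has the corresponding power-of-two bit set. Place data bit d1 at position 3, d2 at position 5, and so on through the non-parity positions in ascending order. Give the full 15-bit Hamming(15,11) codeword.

Place data bits at non-power-of-two positions: b3=0, b5=0, b6=1, b7=0, b9=1, b10=0, b11=1, b12=0, b13=1, b14=0, b15=1.
p1 = XOR of data positions {3,5,7,9,11,13,15} = 0⊕0⊕0⊕1⊕1⊕1⊕1 = 0
p2 = XOR of data positions {3,6,7,10,11,14,15} = 0⊕1⊕0⊕0⊕1⊕0⊕1 = 1
p4 = XOR of data positions {5,6,7,12,13,14,15} = 0⊕1⊕0⊕0⊕1⊕0⊕1 = 1
p8 = XOR of data positions {9,10,11,12,13,14,15} = 1⊕0⊕1⊕0⊕1⊕0⊕1 = 0
Codeword b1..b15 = 010101001010101

010101001010101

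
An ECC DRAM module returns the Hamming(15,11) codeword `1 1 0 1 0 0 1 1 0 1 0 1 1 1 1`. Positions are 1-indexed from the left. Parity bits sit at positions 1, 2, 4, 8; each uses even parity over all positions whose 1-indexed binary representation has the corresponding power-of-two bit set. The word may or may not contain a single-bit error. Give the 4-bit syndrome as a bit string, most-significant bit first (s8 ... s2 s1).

0010

s1: b1⊕b3⊕b5⊕b7⊕b9⊕b11⊕b13⊕b15 = 1⊕0⊕0⊕1⊕0⊕0⊕1⊕1 = 0
s2: b2⊕b3⊕b6⊕b7⊕b10⊕b11⊕b14⊕b15 = 1⊕0⊕0⊕1⊕1⊕0⊕1⊕1 = 1
s4: b4⊕b5⊕b6⊕b7⊕b12⊕b13⊕b14⊕b15 = 1⊕0⊕0⊕1⊕1⊕1⊕1⊕1 = 0
s8: b8⊕b9⊕b10⊕b11⊕b12⊕b13⊕b14⊕b15 = 1⊕0⊕1⊕0⊕1⊕1⊕1⊕1 = 0
Syndrome (s8...s1) = 0010 → position 2.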